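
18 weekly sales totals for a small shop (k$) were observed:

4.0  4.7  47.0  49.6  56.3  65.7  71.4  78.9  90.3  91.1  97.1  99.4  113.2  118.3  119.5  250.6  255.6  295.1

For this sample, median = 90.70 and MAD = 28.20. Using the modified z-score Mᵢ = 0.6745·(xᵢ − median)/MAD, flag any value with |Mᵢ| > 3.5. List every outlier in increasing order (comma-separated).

250.6, 255.6, 295.1

|Mᵢ| > 3.5 ⇔ |xᵢ − 90.70| > 3.5·28.20/0.6745 = 146.33.
So outliers lie outside [-55.63, 237.03].
250.6: M = 3.82 → outlier.
255.6: M = 3.94 → outlier.
295.1: M = 4.89 → outlier.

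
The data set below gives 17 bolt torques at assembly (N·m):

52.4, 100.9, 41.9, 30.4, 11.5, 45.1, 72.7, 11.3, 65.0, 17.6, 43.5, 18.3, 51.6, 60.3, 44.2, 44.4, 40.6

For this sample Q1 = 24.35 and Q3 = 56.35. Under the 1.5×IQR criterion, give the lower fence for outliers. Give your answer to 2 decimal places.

IQR = Q3 − Q1 = 56.35 − 24.35 = 32.00.
Lower fence = Q1 − 1.5·IQR = 24.35 − 48.00 = -23.65.
Upper fence = Q3 + 1.5·IQR = 56.35 + 48.00 = 104.35.

-23.65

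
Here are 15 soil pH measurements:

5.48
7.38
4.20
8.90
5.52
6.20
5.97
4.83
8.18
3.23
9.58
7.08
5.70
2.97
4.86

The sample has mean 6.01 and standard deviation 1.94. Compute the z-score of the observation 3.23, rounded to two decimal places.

z = (3.23 − 6.01) / 1.94 = -1.43.

-1.43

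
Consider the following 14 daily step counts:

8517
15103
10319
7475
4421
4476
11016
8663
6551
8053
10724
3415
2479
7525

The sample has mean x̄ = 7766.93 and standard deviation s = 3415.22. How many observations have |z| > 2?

Cutoffs: x̄ ± 2s = [936.49, 14597.37].
Outside the cutoffs: 15103.

1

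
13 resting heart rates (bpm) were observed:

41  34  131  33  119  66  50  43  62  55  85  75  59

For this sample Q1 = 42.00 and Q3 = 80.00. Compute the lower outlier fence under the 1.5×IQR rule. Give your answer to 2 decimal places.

-15.00

IQR = Q3 − Q1 = 80.00 − 42.00 = 38.00.
Lower fence = Q1 − 1.5·IQR = 42.00 − 57.00 = -15.00.
Upper fence = Q3 + 1.5·IQR = 80.00 + 57.00 = 137.00.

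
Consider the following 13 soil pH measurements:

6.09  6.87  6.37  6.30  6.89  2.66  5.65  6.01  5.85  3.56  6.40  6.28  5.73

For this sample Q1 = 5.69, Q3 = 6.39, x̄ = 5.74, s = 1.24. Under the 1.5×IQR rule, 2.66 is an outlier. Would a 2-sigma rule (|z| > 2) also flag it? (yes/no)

z = (2.66 − 5.74) / 1.24 = -2.48.
|z| = 2.48 > 2.

yes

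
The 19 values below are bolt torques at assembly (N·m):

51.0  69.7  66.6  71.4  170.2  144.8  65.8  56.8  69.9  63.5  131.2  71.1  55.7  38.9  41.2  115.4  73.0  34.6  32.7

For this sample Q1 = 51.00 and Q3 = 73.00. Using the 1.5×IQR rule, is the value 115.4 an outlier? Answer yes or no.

yes

IQR = Q3 − Q1 = 73.00 − 51.00 = 22.00.
Lower fence = Q1 − 1.5·IQR = 51.00 − 33.00 = 18.00.
Upper fence = Q3 + 1.5·IQR = 73.00 + 33.00 = 106.00.
115.4 lies above the upper fence.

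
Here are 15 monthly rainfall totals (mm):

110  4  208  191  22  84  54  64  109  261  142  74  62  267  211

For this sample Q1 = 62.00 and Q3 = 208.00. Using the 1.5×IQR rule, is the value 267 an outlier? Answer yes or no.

no

IQR = Q3 − Q1 = 208.00 − 62.00 = 146.00.
Lower fence = Q1 − 1.5·IQR = 62.00 − 219.00 = -157.00.
Upper fence = Q3 + 1.5·IQR = 208.00 + 219.00 = 427.00.
267 lies within [-157.00, 427.00].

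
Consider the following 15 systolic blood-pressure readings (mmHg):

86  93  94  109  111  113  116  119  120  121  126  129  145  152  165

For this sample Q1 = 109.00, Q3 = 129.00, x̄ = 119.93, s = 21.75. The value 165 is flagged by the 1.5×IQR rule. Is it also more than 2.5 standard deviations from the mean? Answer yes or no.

no

z = (165 − 119.93) / 21.75 = 2.07.
|z| = 2.07 ≤ 2.5.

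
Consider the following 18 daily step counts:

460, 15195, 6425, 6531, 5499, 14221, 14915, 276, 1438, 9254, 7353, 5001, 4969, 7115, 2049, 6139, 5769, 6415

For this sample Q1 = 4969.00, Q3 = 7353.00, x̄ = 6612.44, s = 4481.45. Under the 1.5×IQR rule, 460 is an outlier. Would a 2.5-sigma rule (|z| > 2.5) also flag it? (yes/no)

no

z = (460 − 6612.44) / 4481.45 = -1.37.
|z| = 1.37 ≤ 2.5.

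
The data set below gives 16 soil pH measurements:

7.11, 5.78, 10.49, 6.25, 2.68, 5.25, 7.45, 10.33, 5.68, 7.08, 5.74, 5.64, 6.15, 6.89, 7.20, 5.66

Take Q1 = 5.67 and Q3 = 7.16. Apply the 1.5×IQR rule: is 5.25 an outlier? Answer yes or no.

no

IQR = Q3 − Q1 = 7.16 − 5.67 = 1.49.
Lower fence = Q1 − 1.5·IQR = 5.67 − 2.235 = 3.435.
Upper fence = Q3 + 1.5·IQR = 7.16 + 2.235 = 9.395.
5.25 lies within [3.435, 9.395].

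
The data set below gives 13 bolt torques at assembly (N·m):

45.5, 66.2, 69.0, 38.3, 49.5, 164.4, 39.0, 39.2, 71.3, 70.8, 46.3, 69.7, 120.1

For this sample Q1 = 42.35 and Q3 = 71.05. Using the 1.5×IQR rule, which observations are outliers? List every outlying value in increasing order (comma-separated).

120.1, 164.4

IQR = Q3 − Q1 = 71.05 − 42.35 = 28.70.
Lower fence = Q1 − 1.5·IQR = 42.35 − 43.05 = -0.70.
Upper fence = Q3 + 1.5·IQR = 71.05 + 43.05 = 114.10.
120.1 > 114.10 → outlier.
164.4 > 114.10 → outlier.
All remaining values lie within [-0.70, 114.10].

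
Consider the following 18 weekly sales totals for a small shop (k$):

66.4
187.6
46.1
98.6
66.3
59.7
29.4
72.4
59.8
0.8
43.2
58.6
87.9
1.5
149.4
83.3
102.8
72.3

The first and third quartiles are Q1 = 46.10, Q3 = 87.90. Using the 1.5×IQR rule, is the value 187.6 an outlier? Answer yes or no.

yes

IQR = Q3 − Q1 = 87.90 − 46.10 = 41.80.
Lower fence = Q1 − 1.5·IQR = 46.10 − 62.70 = -16.60.
Upper fence = Q3 + 1.5·IQR = 87.90 + 62.70 = 150.60.
187.6 lies above the upper fence.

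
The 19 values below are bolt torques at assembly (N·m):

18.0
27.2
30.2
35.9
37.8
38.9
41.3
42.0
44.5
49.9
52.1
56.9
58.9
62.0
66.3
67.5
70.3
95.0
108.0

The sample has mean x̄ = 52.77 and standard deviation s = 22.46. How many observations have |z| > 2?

Cutoffs: x̄ ± 2s = [7.85, 97.69].
Outside the cutoffs: 108.0.

1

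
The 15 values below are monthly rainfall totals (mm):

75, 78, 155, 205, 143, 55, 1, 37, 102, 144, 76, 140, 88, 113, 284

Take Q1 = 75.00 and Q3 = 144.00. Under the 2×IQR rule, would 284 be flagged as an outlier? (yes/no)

yes

IQR = Q3 − Q1 = 144.00 − 75.00 = 69.00.
Lower fence = Q1 − 2·IQR = 75.00 − 138.00 = -63.00.
Upper fence = Q3 + 2·IQR = 144.00 + 138.00 = 282.00.
284 lies above the upper fence.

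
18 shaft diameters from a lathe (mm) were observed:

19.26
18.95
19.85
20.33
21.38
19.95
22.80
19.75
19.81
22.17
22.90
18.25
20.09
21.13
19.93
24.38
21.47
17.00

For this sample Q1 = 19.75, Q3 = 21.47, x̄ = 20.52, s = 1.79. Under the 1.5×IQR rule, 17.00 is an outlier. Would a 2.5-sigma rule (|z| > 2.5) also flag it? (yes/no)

z = (17.00 − 20.52) / 1.79 = -1.97.
|z| = 1.97 ≤ 2.5.

no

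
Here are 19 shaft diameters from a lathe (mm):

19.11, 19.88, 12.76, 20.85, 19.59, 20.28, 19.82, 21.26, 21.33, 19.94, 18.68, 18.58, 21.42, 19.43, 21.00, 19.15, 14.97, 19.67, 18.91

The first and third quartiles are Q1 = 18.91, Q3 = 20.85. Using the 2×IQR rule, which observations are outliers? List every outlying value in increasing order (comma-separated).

12.76, 14.97

IQR = Q3 − Q1 = 20.85 − 18.91 = 1.94.
Lower fence = Q1 − 2·IQR = 18.91 − 3.88 = 15.03.
Upper fence = Q3 + 2·IQR = 20.85 + 3.88 = 24.73.
12.76 < 15.03 → outlier.
14.97 < 15.03 → outlier.
All remaining values lie within [15.03, 24.73].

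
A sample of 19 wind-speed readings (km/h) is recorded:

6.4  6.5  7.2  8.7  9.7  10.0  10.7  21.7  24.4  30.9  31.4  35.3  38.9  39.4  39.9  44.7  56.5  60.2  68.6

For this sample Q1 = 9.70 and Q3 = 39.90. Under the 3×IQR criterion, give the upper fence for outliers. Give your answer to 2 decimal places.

IQR = Q3 − Q1 = 39.90 − 9.70 = 30.20.
Lower fence = Q1 − 3·IQR = 9.70 − 90.60 = -80.90.
Upper fence = Q3 + 3·IQR = 39.90 + 90.60 = 130.50.

130.50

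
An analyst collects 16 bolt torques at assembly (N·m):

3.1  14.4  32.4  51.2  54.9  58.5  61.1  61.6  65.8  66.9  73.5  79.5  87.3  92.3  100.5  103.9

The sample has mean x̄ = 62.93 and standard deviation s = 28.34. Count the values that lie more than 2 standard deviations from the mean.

1

Cutoffs: x̄ ± 2s = [6.25, 119.61].
Outside the cutoffs: 3.1.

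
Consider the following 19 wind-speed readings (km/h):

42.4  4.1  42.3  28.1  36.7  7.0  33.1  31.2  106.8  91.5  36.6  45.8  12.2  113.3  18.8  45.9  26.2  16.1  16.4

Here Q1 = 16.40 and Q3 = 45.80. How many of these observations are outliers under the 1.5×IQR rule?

IQR = 29.40; fences at 16.40 − 44.10 = -27.70 and 45.80 + 44.10 = 89.90.
Outside the cutoffs: 91.5, 106.8, 113.3.

3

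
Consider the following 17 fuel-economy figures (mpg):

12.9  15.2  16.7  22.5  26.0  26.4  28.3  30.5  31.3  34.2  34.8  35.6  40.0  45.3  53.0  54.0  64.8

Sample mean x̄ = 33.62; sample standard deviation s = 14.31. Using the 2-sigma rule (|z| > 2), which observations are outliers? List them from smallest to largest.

64.8

Cutoffs at x̄ ± 2s: 33.62 ± 2·14.31 = [5.00, 62.24].
64.8: z = 2.18, |z| > 2 → outlier.
Every other value lies within [5.00, 62.24].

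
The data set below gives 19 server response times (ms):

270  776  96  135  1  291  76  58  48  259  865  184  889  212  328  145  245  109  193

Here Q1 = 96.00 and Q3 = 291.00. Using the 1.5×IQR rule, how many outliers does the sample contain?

3

IQR = 195.00; fences at 96.00 − 292.50 = -196.50 and 291.00 + 292.50 = 583.50.
Outside the cutoffs: 776, 865, 889.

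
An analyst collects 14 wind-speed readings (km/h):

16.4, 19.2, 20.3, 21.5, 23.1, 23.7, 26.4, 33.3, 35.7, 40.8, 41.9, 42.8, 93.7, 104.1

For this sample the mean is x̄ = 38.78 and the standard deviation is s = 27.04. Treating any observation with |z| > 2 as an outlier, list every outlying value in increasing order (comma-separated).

93.7, 104.1

Cutoffs at x̄ ± 2s: 38.78 ± 2·27.04 = [-15.30, 92.86].
93.7: z = 2.03, |z| > 2 → outlier.
104.1: z = 2.42, |z| > 2 → outlier.
Every other value lies within [-15.30, 92.86].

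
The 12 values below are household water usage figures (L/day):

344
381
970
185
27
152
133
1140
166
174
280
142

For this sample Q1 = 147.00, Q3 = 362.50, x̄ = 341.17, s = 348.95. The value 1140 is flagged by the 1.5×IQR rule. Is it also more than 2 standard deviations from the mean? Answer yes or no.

z = (1140 − 341.17) / 348.95 = 2.29.
|z| = 2.29 > 2.

yes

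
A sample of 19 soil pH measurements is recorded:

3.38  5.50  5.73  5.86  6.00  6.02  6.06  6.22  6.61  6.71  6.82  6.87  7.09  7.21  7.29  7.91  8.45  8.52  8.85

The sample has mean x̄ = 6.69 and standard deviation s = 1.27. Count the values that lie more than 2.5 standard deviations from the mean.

Cutoffs: x̄ ± 2.5s = [3.515, 9.865].
Outside the cutoffs: 3.38.

1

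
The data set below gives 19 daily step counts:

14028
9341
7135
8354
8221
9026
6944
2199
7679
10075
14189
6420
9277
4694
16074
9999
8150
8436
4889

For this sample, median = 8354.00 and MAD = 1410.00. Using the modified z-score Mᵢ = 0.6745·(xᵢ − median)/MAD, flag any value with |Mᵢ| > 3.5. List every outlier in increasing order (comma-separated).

16074

|Mᵢ| > 3.5 ⇔ |xᵢ − 8354.00| > 3.5·1410.00/0.6745 = 7316.53.
So outliers lie outside [1037.47, 15670.53].
16074: M = 3.69 → outlier.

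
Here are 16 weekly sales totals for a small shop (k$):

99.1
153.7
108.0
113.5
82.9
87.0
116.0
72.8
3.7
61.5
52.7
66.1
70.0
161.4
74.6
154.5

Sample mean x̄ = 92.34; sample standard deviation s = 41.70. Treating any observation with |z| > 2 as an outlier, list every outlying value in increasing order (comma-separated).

3.7

Cutoffs at x̄ ± 2s: 92.34 ± 2·41.70 = [8.94, 175.74].
3.7: z = -2.13, |z| > 2 → outlier.
Every other value lies within [8.94, 175.74].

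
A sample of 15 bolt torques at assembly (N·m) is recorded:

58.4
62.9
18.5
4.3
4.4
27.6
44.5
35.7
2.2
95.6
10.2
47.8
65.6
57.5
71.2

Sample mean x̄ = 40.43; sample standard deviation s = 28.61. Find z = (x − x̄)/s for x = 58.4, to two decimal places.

z = (58.4 − 40.43) / 28.61 = 0.63.

0.63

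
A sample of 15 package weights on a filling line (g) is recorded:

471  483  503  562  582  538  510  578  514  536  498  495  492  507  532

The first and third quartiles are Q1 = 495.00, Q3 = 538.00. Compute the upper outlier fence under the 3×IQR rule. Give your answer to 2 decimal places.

667.00

IQR = Q3 − Q1 = 538.00 − 495.00 = 43.00.
Lower fence = Q1 − 3·IQR = 495.00 − 129.00 = 366.00.
Upper fence = Q3 + 3·IQR = 538.00 + 129.00 = 667.00.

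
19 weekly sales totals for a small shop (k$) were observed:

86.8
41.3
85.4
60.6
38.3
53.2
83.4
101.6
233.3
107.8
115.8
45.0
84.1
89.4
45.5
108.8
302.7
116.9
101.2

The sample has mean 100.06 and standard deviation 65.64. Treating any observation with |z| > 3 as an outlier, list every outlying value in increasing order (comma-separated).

302.7

Cutoffs at x̄ ± 3s: 100.06 ± 3·65.64 = [-96.86, 296.98].
302.7: z = 3.09, |z| > 3 → outlier.
Every other value lies within [-96.86, 296.98].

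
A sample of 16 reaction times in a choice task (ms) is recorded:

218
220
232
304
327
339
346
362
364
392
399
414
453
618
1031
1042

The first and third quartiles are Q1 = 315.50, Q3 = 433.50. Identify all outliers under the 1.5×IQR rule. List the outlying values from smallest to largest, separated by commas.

IQR = Q3 − Q1 = 433.50 − 315.50 = 118.00.
Lower fence = Q1 − 1.5·IQR = 315.50 − 177.00 = 138.50.
Upper fence = Q3 + 1.5·IQR = 433.50 + 177.00 = 610.50.
618 > 610.50 → outlier.
1031 > 610.50 → outlier.
1042 > 610.50 → outlier.
All remaining values lie within [138.50, 610.50].

618, 1031, 1042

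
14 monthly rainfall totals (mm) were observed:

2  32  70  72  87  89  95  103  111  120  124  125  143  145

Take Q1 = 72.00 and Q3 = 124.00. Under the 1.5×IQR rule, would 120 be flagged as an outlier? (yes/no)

IQR = Q3 − Q1 = 124.00 − 72.00 = 52.00.
Lower fence = Q1 − 1.5·IQR = 72.00 − 78.00 = -6.00.
Upper fence = Q3 + 1.5·IQR = 124.00 + 78.00 = 202.00.
120 lies within [-6.00, 202.00].

no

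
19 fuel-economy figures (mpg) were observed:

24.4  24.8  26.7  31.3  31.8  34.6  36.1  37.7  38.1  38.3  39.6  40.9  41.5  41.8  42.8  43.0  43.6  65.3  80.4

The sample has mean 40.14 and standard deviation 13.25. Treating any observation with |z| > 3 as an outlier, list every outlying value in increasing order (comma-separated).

Cutoffs at x̄ ± 3s: 40.14 ± 3·13.25 = [0.39, 79.89].
80.4: z = 3.04, |z| > 3 → outlier.
Every other value lies within [0.39, 79.89].

80.4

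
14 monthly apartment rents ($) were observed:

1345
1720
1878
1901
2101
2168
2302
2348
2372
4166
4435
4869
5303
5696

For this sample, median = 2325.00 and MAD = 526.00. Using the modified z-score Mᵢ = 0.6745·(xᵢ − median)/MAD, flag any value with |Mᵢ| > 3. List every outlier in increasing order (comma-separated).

|Mᵢ| > 3 ⇔ |xᵢ − 2325.00| > 3·526.00/0.6745 = 2339.51.
So outliers lie outside [-14.51, 4664.51].
4869: M = 3.26 → outlier.
5303: M = 3.82 → outlier.
5696: M = 4.32 → outlier.

4869, 5303, 5696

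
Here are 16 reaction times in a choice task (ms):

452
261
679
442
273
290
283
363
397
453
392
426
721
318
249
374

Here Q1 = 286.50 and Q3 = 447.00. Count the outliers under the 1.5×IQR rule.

1

IQR = 160.50; fences at 286.50 − 240.75 = 45.75 and 447.00 + 240.75 = 687.75.
Outside the cutoffs: 721.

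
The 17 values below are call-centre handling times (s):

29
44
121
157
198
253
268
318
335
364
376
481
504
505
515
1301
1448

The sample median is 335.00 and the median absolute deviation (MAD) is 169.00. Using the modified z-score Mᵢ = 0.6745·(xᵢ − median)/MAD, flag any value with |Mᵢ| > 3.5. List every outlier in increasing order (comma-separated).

|Mᵢ| > 3.5 ⇔ |xᵢ − 335.00| > 3.5·169.00/0.6745 = 876.95.
So outliers lie outside [-541.95, 1211.95].
1301: M = 3.86 → outlier.
1448: M = 4.44 → outlier.

1301, 1448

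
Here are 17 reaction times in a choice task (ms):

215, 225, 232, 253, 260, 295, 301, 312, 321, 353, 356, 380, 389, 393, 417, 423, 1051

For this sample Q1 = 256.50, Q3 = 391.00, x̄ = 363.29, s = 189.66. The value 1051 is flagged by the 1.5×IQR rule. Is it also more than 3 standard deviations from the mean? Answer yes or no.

z = (1051 − 363.29) / 189.66 = 3.63.
|z| = 3.63 > 3.

yes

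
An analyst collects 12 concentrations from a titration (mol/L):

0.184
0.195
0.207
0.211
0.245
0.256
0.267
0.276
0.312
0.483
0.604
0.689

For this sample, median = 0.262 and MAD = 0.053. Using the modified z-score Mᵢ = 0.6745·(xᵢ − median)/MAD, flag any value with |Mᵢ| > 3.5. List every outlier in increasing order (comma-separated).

|Mᵢ| > 3.5 ⇔ |xᵢ − 0.262| > 3.5·0.053/0.6745 = 0.275.
So outliers lie outside [-0.013, 0.537].
0.604: M = 4.35 → outlier.
0.689: M = 5.43 → outlier.

0.604, 0.689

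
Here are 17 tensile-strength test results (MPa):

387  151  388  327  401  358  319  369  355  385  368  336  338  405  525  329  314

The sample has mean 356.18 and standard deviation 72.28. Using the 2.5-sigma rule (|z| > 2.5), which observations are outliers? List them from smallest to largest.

151

Cutoffs at x̄ ± 2.5s: 356.18 ± 2.5·72.28 = [175.48, 536.88].
151: z = -2.84, |z| > 2.5 → outlier.
Every other value lies within [175.48, 536.88].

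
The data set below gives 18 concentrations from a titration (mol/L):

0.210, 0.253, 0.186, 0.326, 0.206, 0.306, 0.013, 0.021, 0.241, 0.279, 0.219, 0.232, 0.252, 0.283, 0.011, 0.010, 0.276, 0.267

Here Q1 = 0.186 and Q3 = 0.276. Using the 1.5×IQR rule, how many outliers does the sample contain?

4

IQR = 0.090; fences at 0.186 − 0.135 = 0.051 and 0.276 + 0.135 = 0.411.
Outside the cutoffs: 0.010, 0.011, 0.013, 0.021.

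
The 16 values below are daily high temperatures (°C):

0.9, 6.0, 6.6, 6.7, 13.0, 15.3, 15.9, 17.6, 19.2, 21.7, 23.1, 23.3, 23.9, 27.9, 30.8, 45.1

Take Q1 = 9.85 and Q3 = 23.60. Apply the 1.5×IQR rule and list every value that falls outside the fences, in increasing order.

IQR = Q3 − Q1 = 23.60 − 9.85 = 13.75.
Lower fence = Q1 − 1.5·IQR = 9.85 − 20.625 = -10.775.
Upper fence = Q3 + 1.5·IQR = 23.60 + 20.625 = 44.225.
45.1 > 44.225 → outlier.
All remaining values lie within [-10.775, 44.225].

45.1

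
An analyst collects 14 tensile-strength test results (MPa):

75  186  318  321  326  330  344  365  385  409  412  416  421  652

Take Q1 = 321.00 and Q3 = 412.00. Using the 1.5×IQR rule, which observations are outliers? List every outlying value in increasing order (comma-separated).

IQR = Q3 − Q1 = 412.00 − 321.00 = 91.00.
Lower fence = Q1 − 1.5·IQR = 321.00 − 136.50 = 184.50.
Upper fence = Q3 + 1.5·IQR = 412.00 + 136.50 = 548.50.
75 < 184.50 → outlier.
652 > 548.50 → outlier.
All remaining values lie within [184.50, 548.50].

75, 652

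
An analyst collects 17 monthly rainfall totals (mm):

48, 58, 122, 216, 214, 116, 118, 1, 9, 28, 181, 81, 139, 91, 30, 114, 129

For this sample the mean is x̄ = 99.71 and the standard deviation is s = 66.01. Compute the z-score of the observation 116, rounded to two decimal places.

z = (116 − 99.71) / 66.01 = 0.25.

0.25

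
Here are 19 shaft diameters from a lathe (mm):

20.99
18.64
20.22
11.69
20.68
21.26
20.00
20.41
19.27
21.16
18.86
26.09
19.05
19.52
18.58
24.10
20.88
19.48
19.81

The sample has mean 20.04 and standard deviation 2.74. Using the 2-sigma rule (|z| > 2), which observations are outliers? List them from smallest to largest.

Cutoffs at x̄ ± 2s: 20.04 ± 2·2.74 = [14.56, 25.52].
11.69: z = -3.05, |z| > 2 → outlier.
26.09: z = 2.21, |z| > 2 → outlier.
Every other value lies within [14.56, 25.52].

11.69, 26.09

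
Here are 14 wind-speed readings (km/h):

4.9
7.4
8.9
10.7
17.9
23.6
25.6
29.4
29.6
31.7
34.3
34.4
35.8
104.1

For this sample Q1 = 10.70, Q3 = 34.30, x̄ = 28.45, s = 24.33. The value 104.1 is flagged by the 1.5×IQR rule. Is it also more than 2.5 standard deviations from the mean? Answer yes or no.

yes

z = (104.1 − 28.45) / 24.33 = 3.11.
|z| = 3.11 > 2.5.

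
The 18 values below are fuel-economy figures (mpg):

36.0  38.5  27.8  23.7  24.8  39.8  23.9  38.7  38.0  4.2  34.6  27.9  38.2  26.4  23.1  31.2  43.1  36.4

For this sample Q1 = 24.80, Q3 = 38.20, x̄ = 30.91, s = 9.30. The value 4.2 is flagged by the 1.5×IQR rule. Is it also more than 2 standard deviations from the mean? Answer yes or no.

yes

z = (4.2 − 30.91) / 9.30 = -2.87.
|z| = 2.87 > 2.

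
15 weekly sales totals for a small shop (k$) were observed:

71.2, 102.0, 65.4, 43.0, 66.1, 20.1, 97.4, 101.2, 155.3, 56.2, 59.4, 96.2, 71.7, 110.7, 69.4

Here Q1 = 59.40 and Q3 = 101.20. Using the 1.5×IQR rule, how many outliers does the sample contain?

0

IQR = 41.80; fences at 59.40 − 62.70 = -3.30 and 101.20 + 62.70 = 163.90.
Every value lies within the cutoffs.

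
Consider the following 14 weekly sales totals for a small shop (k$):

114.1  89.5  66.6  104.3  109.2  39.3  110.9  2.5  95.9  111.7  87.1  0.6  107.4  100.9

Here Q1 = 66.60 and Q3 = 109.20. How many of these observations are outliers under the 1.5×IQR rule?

2

IQR = 42.60; fences at 66.60 − 63.90 = 2.70 and 109.20 + 63.90 = 173.10.
Outside the cutoffs: 0.6, 2.5.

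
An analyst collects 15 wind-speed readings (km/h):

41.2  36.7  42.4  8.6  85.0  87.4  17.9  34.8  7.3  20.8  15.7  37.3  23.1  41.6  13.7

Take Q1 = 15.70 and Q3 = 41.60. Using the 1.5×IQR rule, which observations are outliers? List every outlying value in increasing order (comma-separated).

85.0, 87.4

IQR = Q3 − Q1 = 41.60 − 15.70 = 25.90.
Lower fence = Q1 − 1.5·IQR = 15.70 − 38.85 = -23.15.
Upper fence = Q3 + 1.5·IQR = 41.60 + 38.85 = 80.45.
85.0 > 80.45 → outlier.
87.4 > 80.45 → outlier.
All remaining values lie within [-23.15, 80.45].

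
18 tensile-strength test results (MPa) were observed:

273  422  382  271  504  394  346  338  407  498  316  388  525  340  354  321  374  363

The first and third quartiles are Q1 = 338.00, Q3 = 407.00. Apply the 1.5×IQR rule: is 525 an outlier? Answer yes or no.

IQR = Q3 − Q1 = 407.00 − 338.00 = 69.00.
Lower fence = Q1 − 1.5·IQR = 338.00 − 103.50 = 234.50.
Upper fence = Q3 + 1.5·IQR = 407.00 + 103.50 = 510.50.
525 lies above the upper fence.

yes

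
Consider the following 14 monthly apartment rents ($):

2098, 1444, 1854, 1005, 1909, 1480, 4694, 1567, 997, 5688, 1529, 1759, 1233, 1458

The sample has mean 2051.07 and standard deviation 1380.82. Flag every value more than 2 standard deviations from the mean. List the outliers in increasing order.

Cutoffs at x̄ ± 2s: 2051.07 ± 2·1380.82 = [-710.57, 4812.71].
5688: z = 2.63, |z| > 2 → outlier.
Every other value lies within [-710.57, 4812.71].

5688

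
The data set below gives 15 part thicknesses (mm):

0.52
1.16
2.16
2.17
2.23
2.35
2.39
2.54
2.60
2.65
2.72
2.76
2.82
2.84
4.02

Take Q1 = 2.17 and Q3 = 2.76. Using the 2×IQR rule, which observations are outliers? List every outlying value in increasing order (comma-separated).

0.52, 4.02

IQR = Q3 − Q1 = 2.76 − 2.17 = 0.59.
Lower fence = Q1 − 2·IQR = 2.17 − 1.18 = 0.99.
Upper fence = Q3 + 2·IQR = 2.76 + 1.18 = 3.94.
0.52 < 0.99 → outlier.
4.02 > 3.94 → outlier.
All remaining values lie within [0.99, 3.94].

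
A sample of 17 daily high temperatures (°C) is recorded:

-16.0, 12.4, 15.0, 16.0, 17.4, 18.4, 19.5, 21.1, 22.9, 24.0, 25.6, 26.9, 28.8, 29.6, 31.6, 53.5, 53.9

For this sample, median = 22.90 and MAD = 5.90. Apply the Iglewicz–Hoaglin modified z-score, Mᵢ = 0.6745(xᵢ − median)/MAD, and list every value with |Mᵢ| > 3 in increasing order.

-16.0, 53.5, 53.9

|Mᵢ| > 3 ⇔ |xᵢ − 22.90| > 3·5.90/0.6745 = 26.24.
So outliers lie outside [-3.34, 49.14].
-16.0: M = -4.45 → outlier.
53.5: M = 3.50 → outlier.
53.9: M = 3.54 → outlier.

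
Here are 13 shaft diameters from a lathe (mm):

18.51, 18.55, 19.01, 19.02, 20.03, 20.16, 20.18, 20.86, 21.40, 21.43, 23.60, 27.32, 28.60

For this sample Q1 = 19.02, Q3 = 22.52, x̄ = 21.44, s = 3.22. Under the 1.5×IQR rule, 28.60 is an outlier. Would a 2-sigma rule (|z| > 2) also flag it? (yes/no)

z = (28.60 − 21.44) / 3.22 = 2.22.
|z| = 2.22 > 2.

yes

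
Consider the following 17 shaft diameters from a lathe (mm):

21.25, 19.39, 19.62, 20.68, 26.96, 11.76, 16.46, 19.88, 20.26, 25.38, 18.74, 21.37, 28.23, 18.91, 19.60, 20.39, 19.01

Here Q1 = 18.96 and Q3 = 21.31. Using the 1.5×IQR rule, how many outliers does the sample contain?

IQR = 2.35; fences at 18.96 − 3.525 = 15.435 and 21.31 + 3.525 = 24.835.
Outside the cutoffs: 11.76, 25.38, 26.96, 28.23.

4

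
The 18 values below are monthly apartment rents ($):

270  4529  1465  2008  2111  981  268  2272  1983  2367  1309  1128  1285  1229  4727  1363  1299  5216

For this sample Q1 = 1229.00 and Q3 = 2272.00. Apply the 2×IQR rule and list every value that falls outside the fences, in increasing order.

IQR = Q3 − Q1 = 2272.00 − 1229.00 = 1043.00.
Lower fence = Q1 − 2·IQR = 1229.00 − 2086.00 = -857.00.
Upper fence = Q3 + 2·IQR = 2272.00 + 2086.00 = 4358.00.
4529 > 4358.00 → outlier.
4727 > 4358.00 → outlier.
5216 > 4358.00 → outlier.
All remaining values lie within [-857.00, 4358.00].

4529, 4727, 5216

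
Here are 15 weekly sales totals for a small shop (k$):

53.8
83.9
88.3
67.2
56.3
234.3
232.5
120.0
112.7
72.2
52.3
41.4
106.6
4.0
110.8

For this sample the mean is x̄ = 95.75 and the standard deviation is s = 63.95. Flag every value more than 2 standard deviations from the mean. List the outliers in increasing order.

232.5, 234.3

Cutoffs at x̄ ± 2s: 95.75 ± 2·63.95 = [-32.15, 223.65].
232.5: z = 2.14, |z| > 2 → outlier.
234.3: z = 2.17, |z| > 2 → outlier.
Every other value lies within [-32.15, 223.65].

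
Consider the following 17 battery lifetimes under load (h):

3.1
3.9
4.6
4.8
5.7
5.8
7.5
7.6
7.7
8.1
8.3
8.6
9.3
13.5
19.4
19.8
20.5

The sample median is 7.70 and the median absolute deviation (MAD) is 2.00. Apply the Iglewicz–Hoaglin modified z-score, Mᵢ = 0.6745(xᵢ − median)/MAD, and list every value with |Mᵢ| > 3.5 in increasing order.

|Mᵢ| > 3.5 ⇔ |xᵢ − 7.70| > 3.5·2.00/0.6745 = 10.38.
So outliers lie outside [-2.68, 18.08].
19.4: M = 3.95 → outlier.
19.8: M = 4.08 → outlier.
20.5: M = 4.32 → outlier.

19.4, 19.8, 20.5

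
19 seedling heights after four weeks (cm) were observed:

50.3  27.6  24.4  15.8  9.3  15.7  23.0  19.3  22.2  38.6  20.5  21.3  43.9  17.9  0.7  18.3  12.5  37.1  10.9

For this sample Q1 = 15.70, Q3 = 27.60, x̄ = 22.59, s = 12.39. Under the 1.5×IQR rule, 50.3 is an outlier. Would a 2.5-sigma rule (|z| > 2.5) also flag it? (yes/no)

no

z = (50.3 − 22.59) / 12.39 = 2.24.
|z| = 2.24 ≤ 2.5.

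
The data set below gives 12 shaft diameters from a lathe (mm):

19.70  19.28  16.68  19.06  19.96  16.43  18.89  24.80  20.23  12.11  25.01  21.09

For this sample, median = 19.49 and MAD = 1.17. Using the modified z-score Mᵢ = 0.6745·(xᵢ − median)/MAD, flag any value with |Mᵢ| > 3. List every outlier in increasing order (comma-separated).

|Mᵢ| > 3 ⇔ |xᵢ − 19.49| > 3·1.17/0.6745 = 5.20.
So outliers lie outside [14.29, 24.69].
12.11: M = -4.25 → outlier.
24.80: M = 3.06 → outlier.
25.01: M = 3.18 → outlier.

12.11, 24.80, 25.01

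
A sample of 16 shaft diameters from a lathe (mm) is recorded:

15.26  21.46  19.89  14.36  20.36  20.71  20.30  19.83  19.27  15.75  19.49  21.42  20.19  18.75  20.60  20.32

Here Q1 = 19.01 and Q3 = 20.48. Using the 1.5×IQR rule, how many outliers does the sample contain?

3

IQR = 1.47; fences at 19.01 − 2.205 = 16.805 and 20.48 + 2.205 = 22.685.
Outside the cutoffs: 14.36, 15.26, 15.75.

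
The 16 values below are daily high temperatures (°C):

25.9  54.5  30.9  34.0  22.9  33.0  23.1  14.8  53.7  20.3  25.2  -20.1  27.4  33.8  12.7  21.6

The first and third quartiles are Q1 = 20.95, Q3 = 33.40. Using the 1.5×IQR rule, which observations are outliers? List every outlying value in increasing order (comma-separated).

-20.1, 53.7, 54.5

IQR = Q3 − Q1 = 33.40 − 20.95 = 12.45.
Lower fence = Q1 − 1.5·IQR = 20.95 − 18.675 = 2.275.
Upper fence = Q3 + 1.5·IQR = 33.40 + 18.675 = 52.075.
-20.1 < 2.275 → outlier.
53.7 > 52.075 → outlier.
54.5 > 52.075 → outlier.
All remaining values lie within [2.275, 52.075].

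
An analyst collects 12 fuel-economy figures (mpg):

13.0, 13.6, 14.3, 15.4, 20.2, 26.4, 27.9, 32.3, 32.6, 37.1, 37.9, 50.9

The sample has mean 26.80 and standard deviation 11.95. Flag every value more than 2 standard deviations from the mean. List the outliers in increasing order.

Cutoffs at x̄ ± 2s: 26.80 ± 2·11.95 = [2.90, 50.70].
50.9: z = 2.02, |z| > 2 → outlier.
Every other value lies within [2.90, 50.70].

50.9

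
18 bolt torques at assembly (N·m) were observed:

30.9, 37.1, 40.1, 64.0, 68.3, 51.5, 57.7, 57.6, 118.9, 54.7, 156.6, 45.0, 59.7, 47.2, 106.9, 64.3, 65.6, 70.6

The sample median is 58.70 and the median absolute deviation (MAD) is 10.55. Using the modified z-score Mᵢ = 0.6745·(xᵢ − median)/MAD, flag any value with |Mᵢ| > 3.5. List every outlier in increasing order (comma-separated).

118.9, 156.6

|Mᵢ| > 3.5 ⇔ |xᵢ − 58.70| > 3.5·10.55/0.6745 = 54.74.
So outliers lie outside [3.96, 113.44].
118.9: M = 3.85 → outlier.
156.6: M = 6.26 → outlier.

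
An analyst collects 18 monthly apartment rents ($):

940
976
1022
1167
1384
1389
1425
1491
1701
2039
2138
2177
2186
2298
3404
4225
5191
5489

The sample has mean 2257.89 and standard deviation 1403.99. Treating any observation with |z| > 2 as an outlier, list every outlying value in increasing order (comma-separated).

5191, 5489

Cutoffs at x̄ ± 2s: 2257.89 ± 2·1403.99 = [-550.09, 5065.87].
5191: z = 2.09, |z| > 2 → outlier.
5489: z = 2.30, |z| > 2 → outlier.
Every other value lies within [-550.09, 5065.87].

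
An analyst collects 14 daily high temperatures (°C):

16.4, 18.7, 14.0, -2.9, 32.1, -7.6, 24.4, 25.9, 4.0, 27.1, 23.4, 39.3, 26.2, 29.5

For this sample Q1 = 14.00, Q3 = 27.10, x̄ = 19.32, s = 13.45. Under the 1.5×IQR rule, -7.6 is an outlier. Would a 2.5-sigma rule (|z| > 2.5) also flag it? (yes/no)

z = (-7.6 − 19.32) / 13.45 = -2.00.
|z| = 2.00 ≤ 2.5.

no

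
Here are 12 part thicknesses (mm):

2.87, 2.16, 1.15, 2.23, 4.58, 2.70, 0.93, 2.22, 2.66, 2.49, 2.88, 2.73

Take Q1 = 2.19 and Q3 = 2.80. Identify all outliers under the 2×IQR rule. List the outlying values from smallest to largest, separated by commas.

IQR = Q3 − Q1 = 2.80 − 2.19 = 0.61.
Lower fence = Q1 − 2·IQR = 2.19 − 1.22 = 0.97.
Upper fence = Q3 + 2·IQR = 2.80 + 1.22 = 4.02.
0.93 < 0.97 → outlier.
4.58 > 4.02 → outlier.
All remaining values lie within [0.97, 4.02].

0.93, 4.58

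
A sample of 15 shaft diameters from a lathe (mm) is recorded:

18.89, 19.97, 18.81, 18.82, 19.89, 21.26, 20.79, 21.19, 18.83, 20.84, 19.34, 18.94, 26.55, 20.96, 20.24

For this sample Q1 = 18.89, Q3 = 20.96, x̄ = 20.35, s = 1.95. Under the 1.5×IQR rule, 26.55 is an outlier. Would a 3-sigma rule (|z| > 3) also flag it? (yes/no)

z = (26.55 − 20.35) / 1.95 = 3.18.
|z| = 3.18 > 3.

yes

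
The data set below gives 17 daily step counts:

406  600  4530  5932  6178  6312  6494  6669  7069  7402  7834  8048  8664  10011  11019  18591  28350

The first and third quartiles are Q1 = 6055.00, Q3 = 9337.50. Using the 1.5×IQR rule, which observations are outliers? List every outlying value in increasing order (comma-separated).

406, 600, 18591, 28350

IQR = Q3 − Q1 = 9337.50 − 6055.00 = 3282.50.
Lower fence = Q1 − 1.5·IQR = 6055.00 − 4923.75 = 1131.25.
Upper fence = Q3 + 1.5·IQR = 9337.50 + 4923.75 = 14261.25.
406 < 1131.25 → outlier.
600 < 1131.25 → outlier.
18591 > 14261.25 → outlier.
28350 > 14261.25 → outlier.
All remaining values lie within [1131.25, 14261.25].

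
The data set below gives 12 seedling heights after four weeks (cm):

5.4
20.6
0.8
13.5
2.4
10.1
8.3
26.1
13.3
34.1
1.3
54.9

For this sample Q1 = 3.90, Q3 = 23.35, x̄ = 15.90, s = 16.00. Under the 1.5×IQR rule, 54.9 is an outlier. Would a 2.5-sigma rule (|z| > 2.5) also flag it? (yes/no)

no

z = (54.9 − 15.90) / 16.00 = 2.44.
|z| = 2.44 ≤ 2.5.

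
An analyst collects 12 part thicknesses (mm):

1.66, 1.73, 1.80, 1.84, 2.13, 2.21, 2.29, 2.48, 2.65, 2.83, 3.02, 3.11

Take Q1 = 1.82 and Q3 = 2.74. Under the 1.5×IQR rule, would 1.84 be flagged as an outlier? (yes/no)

IQR = Q3 − Q1 = 2.74 − 1.82 = 0.92.
Lower fence = Q1 − 1.5·IQR = 1.82 − 1.38 = 0.44.
Upper fence = Q3 + 1.5·IQR = 2.74 + 1.38 = 4.12.
1.84 lies within [0.44, 4.12].

no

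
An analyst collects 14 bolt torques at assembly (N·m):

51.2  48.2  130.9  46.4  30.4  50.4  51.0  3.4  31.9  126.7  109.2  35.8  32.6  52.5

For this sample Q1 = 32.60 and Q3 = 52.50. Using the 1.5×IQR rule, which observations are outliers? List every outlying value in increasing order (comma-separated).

109.2, 126.7, 130.9

IQR = Q3 − Q1 = 52.50 − 32.60 = 19.90.
Lower fence = Q1 − 1.5·IQR = 32.60 − 29.85 = 2.75.
Upper fence = Q3 + 1.5·IQR = 52.50 + 29.85 = 82.35.
109.2 > 82.35 → outlier.
126.7 > 82.35 → outlier.
130.9 > 82.35 → outlier.
All remaining values lie within [2.75, 82.35].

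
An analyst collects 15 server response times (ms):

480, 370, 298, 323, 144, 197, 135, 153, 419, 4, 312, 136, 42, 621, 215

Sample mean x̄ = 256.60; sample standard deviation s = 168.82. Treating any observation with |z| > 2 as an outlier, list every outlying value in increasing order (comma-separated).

Cutoffs at x̄ ± 2s: 256.60 ± 2·168.82 = [-81.04, 594.24].
621: z = 2.16, |z| > 2 → outlier.
Every other value lies within [-81.04, 594.24].

621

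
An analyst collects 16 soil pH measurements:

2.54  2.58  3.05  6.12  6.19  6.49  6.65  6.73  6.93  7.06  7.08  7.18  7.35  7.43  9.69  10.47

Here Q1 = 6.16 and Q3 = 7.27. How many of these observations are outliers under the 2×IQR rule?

IQR = 1.11; fences at 6.16 − 2.22 = 3.94 and 7.27 + 2.22 = 9.49.
Outside the cutoffs: 2.54, 2.58, 3.05, 9.69, 10.47.

5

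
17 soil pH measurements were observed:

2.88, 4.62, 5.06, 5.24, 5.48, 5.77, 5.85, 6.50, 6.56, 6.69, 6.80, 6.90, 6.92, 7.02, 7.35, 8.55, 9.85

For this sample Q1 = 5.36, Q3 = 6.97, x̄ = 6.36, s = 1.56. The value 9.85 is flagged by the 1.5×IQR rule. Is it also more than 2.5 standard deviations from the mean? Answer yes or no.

z = (9.85 − 6.36) / 1.56 = 2.24.
|z| = 2.24 ≤ 2.5.

no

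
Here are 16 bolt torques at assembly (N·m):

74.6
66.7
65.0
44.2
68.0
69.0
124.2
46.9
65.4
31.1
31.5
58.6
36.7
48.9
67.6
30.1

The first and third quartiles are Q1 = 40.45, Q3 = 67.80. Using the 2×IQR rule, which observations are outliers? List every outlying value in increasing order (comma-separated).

IQR = Q3 − Q1 = 67.80 − 40.45 = 27.35.
Lower fence = Q1 − 2·IQR = 40.45 − 54.70 = -14.25.
Upper fence = Q3 + 2·IQR = 67.80 + 54.70 = 122.50.
124.2 > 122.50 → outlier.
All remaining values lie within [-14.25, 122.50].

124.2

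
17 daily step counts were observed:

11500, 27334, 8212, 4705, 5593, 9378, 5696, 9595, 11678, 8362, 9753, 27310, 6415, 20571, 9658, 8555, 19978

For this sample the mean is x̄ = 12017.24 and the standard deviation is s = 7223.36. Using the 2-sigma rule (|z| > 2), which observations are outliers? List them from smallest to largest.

27310, 27334

Cutoffs at x̄ ± 2s: 12017.24 ± 2·7223.36 = [-2429.48, 26463.96].
27310: z = 2.12, |z| > 2 → outlier.
27334: z = 2.12, |z| > 2 → outlier.
Every other value lies within [-2429.48, 26463.96].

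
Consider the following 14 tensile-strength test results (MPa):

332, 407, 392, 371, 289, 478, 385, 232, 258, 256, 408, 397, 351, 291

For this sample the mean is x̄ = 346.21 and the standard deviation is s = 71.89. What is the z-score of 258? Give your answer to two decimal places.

-1.23

z = (258 − 346.21) / 71.89 = -1.23.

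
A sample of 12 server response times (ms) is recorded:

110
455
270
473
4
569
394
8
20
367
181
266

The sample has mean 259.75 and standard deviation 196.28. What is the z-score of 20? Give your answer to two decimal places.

z = (20 − 259.75) / 196.28 = -1.22.

-1.22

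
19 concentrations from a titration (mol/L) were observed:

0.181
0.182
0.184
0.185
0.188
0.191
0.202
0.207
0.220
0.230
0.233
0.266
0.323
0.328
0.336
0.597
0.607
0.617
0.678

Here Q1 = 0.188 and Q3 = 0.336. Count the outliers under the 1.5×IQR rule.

4

IQR = 0.148; fences at 0.188 − 0.222 = -0.034 and 0.336 + 0.222 = 0.558.
Outside the cutoffs: 0.597, 0.607, 0.617, 0.678.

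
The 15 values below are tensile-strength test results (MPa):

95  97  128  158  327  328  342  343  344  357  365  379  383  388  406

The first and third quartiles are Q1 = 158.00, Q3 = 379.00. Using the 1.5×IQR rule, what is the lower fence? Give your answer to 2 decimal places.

IQR = Q3 − Q1 = 379.00 − 158.00 = 221.00.
Lower fence = Q1 − 1.5·IQR = 158.00 − 331.50 = -173.50.
Upper fence = Q3 + 1.5·IQR = 379.00 + 331.50 = 710.50.

-173.50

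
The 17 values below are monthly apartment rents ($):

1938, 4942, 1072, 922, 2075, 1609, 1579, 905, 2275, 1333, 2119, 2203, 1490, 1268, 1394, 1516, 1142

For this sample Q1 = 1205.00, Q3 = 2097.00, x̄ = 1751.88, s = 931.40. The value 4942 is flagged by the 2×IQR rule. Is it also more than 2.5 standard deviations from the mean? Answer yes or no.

yes

z = (4942 − 1751.88) / 931.40 = 3.43.
|z| = 3.43 > 2.5.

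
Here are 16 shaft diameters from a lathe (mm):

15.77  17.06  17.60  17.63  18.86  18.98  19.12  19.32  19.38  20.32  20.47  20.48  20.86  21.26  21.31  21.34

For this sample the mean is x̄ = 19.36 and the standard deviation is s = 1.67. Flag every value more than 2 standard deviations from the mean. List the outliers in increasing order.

15.77

Cutoffs at x̄ ± 2s: 19.36 ± 2·1.67 = [16.02, 22.70].
15.77: z = -2.15, |z| > 2 → outlier.
Every other value lies within [16.02, 22.70].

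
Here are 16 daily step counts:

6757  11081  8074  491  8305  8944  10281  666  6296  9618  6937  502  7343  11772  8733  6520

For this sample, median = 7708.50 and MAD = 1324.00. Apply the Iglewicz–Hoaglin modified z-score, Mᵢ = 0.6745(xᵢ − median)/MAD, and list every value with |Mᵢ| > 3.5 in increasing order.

|Mᵢ| > 3.5 ⇔ |xᵢ − 7708.50| > 3.5·1324.00/0.6745 = 6870.27.
So outliers lie outside [838.23, 14578.77].
491: M = -3.68 → outlier.
502: M = -3.67 → outlier.
666: M = -3.59 → outlier.

491, 502, 666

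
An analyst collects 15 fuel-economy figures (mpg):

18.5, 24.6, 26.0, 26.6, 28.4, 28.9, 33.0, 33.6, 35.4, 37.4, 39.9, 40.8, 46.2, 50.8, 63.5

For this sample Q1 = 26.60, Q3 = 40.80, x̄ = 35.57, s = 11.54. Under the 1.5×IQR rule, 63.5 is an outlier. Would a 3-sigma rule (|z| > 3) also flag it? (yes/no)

z = (63.5 − 35.57) / 11.54 = 2.42.
|z| = 2.42 ≤ 3.

no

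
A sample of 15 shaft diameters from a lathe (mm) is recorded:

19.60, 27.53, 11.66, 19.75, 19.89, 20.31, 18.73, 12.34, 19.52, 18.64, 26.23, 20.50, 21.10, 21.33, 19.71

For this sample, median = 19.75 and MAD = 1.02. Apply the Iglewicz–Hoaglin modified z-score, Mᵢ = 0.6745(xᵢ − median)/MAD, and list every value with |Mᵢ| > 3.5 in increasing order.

|Mᵢ| > 3.5 ⇔ |xᵢ − 19.75| > 3.5·1.02/0.6745 = 5.29.
So outliers lie outside [14.46, 25.04].
11.66: M = -5.35 → outlier.
12.34: M = -4.90 → outlier.
26.23: M = 4.29 → outlier.
27.53: M = 5.14 → outlier.

11.66, 12.34, 26.23, 27.53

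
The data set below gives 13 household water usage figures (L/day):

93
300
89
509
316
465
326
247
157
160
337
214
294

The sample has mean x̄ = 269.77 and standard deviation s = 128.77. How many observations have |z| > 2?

Cutoffs: x̄ ± 2s = [12.23, 527.31].
Every value lies within the cutoffs.

0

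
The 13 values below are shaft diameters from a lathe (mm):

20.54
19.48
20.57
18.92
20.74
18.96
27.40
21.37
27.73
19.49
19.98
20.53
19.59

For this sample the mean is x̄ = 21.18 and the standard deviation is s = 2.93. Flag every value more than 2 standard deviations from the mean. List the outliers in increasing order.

27.40, 27.73

Cutoffs at x̄ ± 2s: 21.18 ± 2·2.93 = [15.32, 27.04].
27.40: z = 2.12, |z| > 2 → outlier.
27.73: z = 2.24, |z| > 2 → outlier.
Every other value lies within [15.32, 27.04].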